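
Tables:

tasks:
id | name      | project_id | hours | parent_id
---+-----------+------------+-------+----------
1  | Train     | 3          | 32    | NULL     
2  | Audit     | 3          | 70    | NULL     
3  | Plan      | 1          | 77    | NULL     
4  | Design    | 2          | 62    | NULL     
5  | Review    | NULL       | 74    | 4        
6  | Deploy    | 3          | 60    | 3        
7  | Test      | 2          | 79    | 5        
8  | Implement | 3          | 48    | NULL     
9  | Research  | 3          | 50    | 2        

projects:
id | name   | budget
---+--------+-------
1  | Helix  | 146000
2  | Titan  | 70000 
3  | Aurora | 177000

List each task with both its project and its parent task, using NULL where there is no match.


Two LEFT JOINs from the same base table tasks: one to projects via project_id, one to tasks itself via parent_id. Both are LEFT so every task is preserved.
Match against projects:
  - task 1 (Train): project_id=3 -> matches Aurora
  - task 2 (Audit): project_id=3 -> matches Aurora
  - task 3 (Plan): project_id=1 -> matches Helix
  - task 4 (Design): project_id=2 -> matches Titan
  - task 5 (Review): project_id=NULL, no match -> kept with NULL
  - task 6 (Deploy): project_id=3 -> matches Aurora
  - task 7 (Test): project_id=2 -> matches Titan
  - task 8 (Implement): project_id=3 -> matches Aurora
  - task 9 (Research): project_id=3 -> matches Aurora
Match against tasks (self):
  - task 1 (Train): parent_id=NULL -> NULL
  - task 2 (Audit): parent_id=NULL -> NULL
  - task 3 (Plan): parent_id=NULL -> NULL
  - task 4 (Design): parent_id=NULL -> NULL
  - task 5 (Review): parent_id=4 -> Design
  - task 6 (Deploy): parent_id=3 -> Plan
  - task 7 (Test): parent_id=5 -> Review
  - task 8 (Implement): parent_id=NULL -> NULL
  - task 9 (Research): parent_id=2 -> Audit

SQL:
SELECT a.name, b.name AS project, c.name AS parent
FROM tasks a
LEFT JOIN projects b ON a.project_id = b.id
LEFT JOIN tasks c ON a.parent_id = c.id

Result:
name      | project | parent
----------+---------+-------
Train     | Aurora  | NULL  
Audit     | Aurora  | NULL  
Plan      | Helix   | NULL  
Design    | Titan   | NULL  
Review    | NULL    | Design
Deploy    | Aurora  | Plan  
Test      | Titan   | Review
Implement | Aurora  | NULL  
Research  | Aurora  | Audit 


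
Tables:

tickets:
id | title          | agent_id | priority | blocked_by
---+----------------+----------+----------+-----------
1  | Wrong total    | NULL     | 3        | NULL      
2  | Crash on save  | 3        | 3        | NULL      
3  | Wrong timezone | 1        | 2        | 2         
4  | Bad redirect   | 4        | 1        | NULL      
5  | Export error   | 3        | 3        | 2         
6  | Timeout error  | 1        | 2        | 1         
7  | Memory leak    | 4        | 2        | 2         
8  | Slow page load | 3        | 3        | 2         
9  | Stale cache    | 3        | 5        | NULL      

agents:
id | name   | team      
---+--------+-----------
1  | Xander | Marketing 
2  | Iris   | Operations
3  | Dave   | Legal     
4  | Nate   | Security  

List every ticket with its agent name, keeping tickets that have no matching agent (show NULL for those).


LEFT JOIN keeps every row from tickets (the left table); where agent_id has no match in agents, the agent columns become NULL. Walk through each ticket:
  - ticket 1 (Wrong total): agent_id=NULL, no match -> kept with NULL
  - ticket 2 (Crash on save): agent_id=3 -> matches Dave
  - ticket 3 (Wrong timezone): agent_id=1 -> matches Xander
  - ticket 4 (Bad redirect): agent_id=4 -> matches Nate
  - ticket 5 (Export error): agent_id=3 -> matches Dave
  - ticket 6 (Timeout error): agent_id=1 -> matches Xander
  - ticket 7 (Memory leak): agent_id=4 -> matches Nate
  - ticket 8 (Slow page load): agent_id=3 -> matches Dave
  - ticket 9 (Stale cache): agent_id=3 -> matches Dave
All 9 rows appear; 1 has NULL agent.

SQL:
SELECT a.title, b.name AS agent
FROM tickets a
LEFT JOIN agents b ON a.agent_id = b.id

Result:
title          | agent 
---------------+-------
Wrong total    | NULL  
Crash on save  | Dave  
Wrong timezone | Xander
Bad redirect   | Nate  
Export error   | Dave  
Timeout error  | Xander
Memory leak    | Nate  
Slow page load | Dave  
Stale cache    | Dave  


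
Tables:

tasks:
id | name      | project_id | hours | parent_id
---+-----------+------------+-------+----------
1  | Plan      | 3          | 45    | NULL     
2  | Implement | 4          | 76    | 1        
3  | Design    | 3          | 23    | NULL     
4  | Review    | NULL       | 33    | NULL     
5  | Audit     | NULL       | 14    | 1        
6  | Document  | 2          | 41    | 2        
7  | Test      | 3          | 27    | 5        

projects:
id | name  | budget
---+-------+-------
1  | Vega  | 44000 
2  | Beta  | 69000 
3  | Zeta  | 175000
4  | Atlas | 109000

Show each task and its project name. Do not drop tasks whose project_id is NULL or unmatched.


LEFT JOIN keeps every row from tasks (the left table); where project_id has no match in projects, the project columns become NULL. Walk through each task:
  - task 1 (Plan): project_id=3 -> matches Zeta
  - task 2 (Implement): project_id=4 -> matches Atlas
  - task 3 (Design): project_id=3 -> matches Zeta
  - task 4 (Review): project_id=NULL, no match -> kept with NULL
  - task 5 (Audit): project_id=NULL, no match -> kept with NULL
  - task 6 (Document): project_id=2 -> matches Beta
  - task 7 (Test): project_id=3 -> matches Zeta
All 7 rows appear; 2 have NULL project.

SQL:
SELECT a.name, b.name AS project
FROM tasks a
LEFT JOIN projects b ON a.project_id = b.id

Result:
name      | project
----------+--------
Plan      | Zeta   
Implement | Atlas  
Design    | Zeta   
Review    | NULL   
Audit     | NULL   
Document  | Beta   
Test      | Zeta   


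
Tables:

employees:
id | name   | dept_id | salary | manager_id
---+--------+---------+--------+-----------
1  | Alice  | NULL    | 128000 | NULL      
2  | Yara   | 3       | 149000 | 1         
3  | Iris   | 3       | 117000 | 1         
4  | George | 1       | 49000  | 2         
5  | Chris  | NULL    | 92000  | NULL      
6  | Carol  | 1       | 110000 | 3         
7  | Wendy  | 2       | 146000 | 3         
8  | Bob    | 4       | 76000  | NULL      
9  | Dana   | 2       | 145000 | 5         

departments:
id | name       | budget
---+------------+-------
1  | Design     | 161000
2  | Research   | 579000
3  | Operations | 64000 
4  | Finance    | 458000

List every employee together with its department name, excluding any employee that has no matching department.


INNER JOIN keeps only employees rows whose dept_id matches an id in departments. Walk through each employee:
  - employee 1 (Alice): dept_id=NULL, no match -> dropped
  - employee 2 (Yara): dept_id=3 -> matches Operations
  - employee 3 (Iris): dept_id=3 -> matches Operations
  - employee 4 (George): dept_id=1 -> matches Design
  - employee 5 (Chris): dept_id=NULL, no match -> dropped
  - employee 6 (Carol): dept_id=1 -> matches Design
  - employee 7 (Wendy): dept_id=2 -> matches Research
  - employee 8 (Bob): dept_id=4 -> matches Finance
  - employee 9 (Dana): dept_id=2 -> matches Research
So 2 of 9 rows are dropped.

SQL:
SELECT a.name, b.name AS department
FROM employees a
INNER JOIN departments b ON a.dept_id = b.id

Result:
name   | department
-------+-----------
Yara   | Operations
Iris   | Operations
George | Design    
Carol  | Design    
Wendy  | Research  
Bob    | Finance   
Dana   | Research  


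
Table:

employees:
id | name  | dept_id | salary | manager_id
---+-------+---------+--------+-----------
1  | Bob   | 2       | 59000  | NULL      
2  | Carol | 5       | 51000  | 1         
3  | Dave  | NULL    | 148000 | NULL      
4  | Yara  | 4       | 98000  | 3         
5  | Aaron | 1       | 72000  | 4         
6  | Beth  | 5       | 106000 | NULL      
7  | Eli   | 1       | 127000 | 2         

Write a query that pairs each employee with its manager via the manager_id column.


This is a self-join: employees is joined to a second copy of itself, matching each row's manager_id to another row's id. Use LEFT JOIN so rows with manager_id=NULL are kept.
  - employee 1 (Bob): manager_id=NULL -> NULL
  - employee 2 (Carol): manager_id=1 -> Bob
  - employee 3 (Dave): manager_id=NULL -> NULL
  - employee 4 (Yara): manager_id=3 -> Dave
  - employee 5 (Aaron): manager_id=4 -> Yara
  - employee 6 (Beth): manager_id=NULL -> NULL
  - employee 7 (Eli): manager_id=2 -> Carol

SQL:
SELECT a.name AS item, b.name AS manager
FROM employees a
LEFT JOIN employees b ON a.manager_id = b.id

Result:
item  | manager
------+--------
Bob   | NULL   
Carol | Bob    
Dave  | NULL   
Yara  | Dave   
Aaron | Yara   
Beth  | NULL   
Eli   | Carol  


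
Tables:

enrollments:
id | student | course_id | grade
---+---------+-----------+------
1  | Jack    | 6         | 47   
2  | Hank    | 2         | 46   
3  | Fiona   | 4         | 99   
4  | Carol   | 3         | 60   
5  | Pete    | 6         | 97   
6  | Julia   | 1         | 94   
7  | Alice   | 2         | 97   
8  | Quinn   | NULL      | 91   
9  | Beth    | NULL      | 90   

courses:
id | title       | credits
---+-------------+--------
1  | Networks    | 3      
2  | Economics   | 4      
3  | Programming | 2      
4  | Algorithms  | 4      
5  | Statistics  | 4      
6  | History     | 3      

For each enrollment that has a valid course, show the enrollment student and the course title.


INNER JOIN keeps only enrollments rows whose course_id matches an id in courses. Walk through each enrollment:
  - enrollment 1 (Jack): course_id=6 -> matches History
  - enrollment 2 (Hank): course_id=2 -> matches Economics
  - enrollment 3 (Fiona): course_id=4 -> matches Algorithms
  - enrollment 4 (Carol): course_id=3 -> matches Programming
  - enrollment 5 (Pete): course_id=6 -> matches History
  - enrollment 6 (Julia): course_id=1 -> matches Networks
  - enrollment 7 (Alice): course_id=2 -> matches Economics
  - enrollment 8 (Quinn): course_id=NULL, no match -> dropped
  - enrollment 9 (Beth): course_id=NULL, no match -> dropped
So 2 of 9 rows are dropped.

SQL:
SELECT a.student, b.title AS course
FROM enrollments a
INNER JOIN courses b ON a.course_id = b.id

Result:
student | course     
--------+------------
Jack    | History    
Hank    | Economics  
Fiona   | Algorithms 
Carol   | Programming
Pete    | History    
Julia   | Networks   
Alice   | Economics  


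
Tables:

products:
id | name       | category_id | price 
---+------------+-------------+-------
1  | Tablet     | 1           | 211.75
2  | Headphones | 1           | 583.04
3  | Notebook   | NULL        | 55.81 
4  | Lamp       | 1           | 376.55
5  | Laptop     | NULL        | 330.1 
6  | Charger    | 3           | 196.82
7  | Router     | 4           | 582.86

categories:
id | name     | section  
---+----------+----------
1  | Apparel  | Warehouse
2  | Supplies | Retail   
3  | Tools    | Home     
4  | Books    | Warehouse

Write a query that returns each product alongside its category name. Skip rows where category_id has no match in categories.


INNER JOIN keeps only products rows whose category_id matches an id in categories. Walk through each product:
  - product 1 (Tablet): category_id=1 -> matches Apparel
  - product 2 (Headphones): category_id=1 -> matches Apparel
  - product 3 (Notebook): category_id=NULL, no match -> dropped
  - product 4 (Lamp): category_id=1 -> matches Apparel
  - product 5 (Laptop): category_id=NULL, no match -> dropped
  - product 6 (Charger): category_id=3 -> matches Tools
  - product 7 (Router): category_id=4 -> matches Books
So 2 of 7 rows are dropped.

SQL:
SELECT a.name, b.name AS category
FROM products a
INNER JOIN categories b ON a.category_id = b.id

Result:
name       | category
-----------+---------
Tablet     | Apparel 
Headphones | Apparel 
Lamp       | Apparel 
Charger    | Tools   
Router     | Books   


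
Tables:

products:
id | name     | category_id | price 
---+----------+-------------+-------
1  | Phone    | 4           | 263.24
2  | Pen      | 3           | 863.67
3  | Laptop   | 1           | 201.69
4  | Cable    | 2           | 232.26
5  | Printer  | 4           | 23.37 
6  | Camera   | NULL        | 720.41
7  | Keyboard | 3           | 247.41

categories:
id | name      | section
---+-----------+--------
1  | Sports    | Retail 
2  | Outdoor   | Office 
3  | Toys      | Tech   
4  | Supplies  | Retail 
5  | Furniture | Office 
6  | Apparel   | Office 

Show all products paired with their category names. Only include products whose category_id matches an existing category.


INNER JOIN keeps only products rows whose category_id matches an id in categories. Walk through each product:
  - product 1 (Phone): category_id=4 -> matches Supplies
  - product 2 (Pen): category_id=3 -> matches Toys
  - product 3 (Laptop): category_id=1 -> matches Sports
  - product 4 (Cable): category_id=2 -> matches Outdoor
  - product 5 (Printer): category_id=4 -> matches Supplies
  - product 6 (Camera): category_id=NULL, no match -> dropped
  - product 7 (Keyboard): category_id=3 -> matches Toys
So 1 of 7 rows is dropped.

SQL:
SELECT a.name, b.name AS category
FROM products a
INNER JOIN categories b ON a.category_id = b.id

Result:
name     | category
---------+---------
Phone    | Supplies
Pen      | Toys    
Laptop   | Sports  
Cable    | Outdoor 
Printer  | Supplies
Keyboard | Toys    


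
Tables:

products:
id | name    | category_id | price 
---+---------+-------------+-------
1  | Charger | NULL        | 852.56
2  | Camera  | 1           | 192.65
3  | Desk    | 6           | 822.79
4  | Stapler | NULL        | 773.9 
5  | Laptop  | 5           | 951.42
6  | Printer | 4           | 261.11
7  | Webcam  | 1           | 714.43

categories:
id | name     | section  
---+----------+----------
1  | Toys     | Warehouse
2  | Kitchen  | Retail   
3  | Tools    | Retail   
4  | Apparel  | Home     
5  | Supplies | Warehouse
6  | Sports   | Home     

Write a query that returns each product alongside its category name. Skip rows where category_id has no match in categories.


INNER JOIN keeps only products rows whose category_id matches an id in categories. Walk through each product:
  - product 1 (Charger): category_id=NULL, no match -> dropped
  - product 2 (Camera): category_id=1 -> matches Toys
  - product 3 (Desk): category_id=6 -> matches Sports
  - product 4 (Stapler): category_id=NULL, no match -> dropped
  - product 5 (Laptop): category_id=5 -> matches Supplies
  - product 6 (Printer): category_id=4 -> matches Apparel
  - product 7 (Webcam): category_id=1 -> matches Toys
So 2 of 7 rows are dropped.

SQL:
SELECT a.name, b.name AS category
FROM products a
INNER JOIN categories b ON a.category_id = b.id

Result:
name    | category
--------+---------
Camera  | Toys    
Desk    | Sports  
Laptop  | Supplies
Printer | Apparel 
Webcam  | Toys    


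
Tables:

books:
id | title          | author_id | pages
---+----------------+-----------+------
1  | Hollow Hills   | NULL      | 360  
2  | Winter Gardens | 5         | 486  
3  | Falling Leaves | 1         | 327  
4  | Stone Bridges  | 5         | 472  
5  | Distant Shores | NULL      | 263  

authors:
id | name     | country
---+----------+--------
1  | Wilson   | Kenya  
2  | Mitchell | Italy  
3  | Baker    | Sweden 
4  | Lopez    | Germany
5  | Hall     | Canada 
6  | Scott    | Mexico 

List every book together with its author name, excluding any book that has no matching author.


INNER JOIN keeps only books rows whose author_id matches an id in authors. Walk through each book:
  - book 1 (Hollow Hills): author_id=NULL, no match -> dropped
  - book 2 (Winter Gardens): author_id=5 -> matches Hall
  - book 3 (Falling Leaves): author_id=1 -> matches Wilson
  - book 4 (Stone Bridges): author_id=5 -> matches Hall
  - book 5 (Distant Shores): author_id=NULL, no match -> dropped
So 2 of 5 rows are dropped.

SQL:
SELECT a.title, b.name AS author
FROM books a
INNER JOIN authors b ON a.author_id = b.id

Result:
title          | author
---------------+-------
Winter Gardens | Hall  
Falling Leaves | Wilson
Stone Bridges  | Hall  


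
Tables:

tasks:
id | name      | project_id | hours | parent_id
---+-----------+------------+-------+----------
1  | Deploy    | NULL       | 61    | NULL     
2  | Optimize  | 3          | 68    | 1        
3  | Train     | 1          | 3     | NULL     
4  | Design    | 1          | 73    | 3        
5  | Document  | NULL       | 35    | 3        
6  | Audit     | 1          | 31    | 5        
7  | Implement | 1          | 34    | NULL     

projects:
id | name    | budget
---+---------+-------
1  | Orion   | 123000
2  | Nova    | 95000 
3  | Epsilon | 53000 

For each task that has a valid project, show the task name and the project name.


INNER JOIN keeps only tasks rows whose project_id matches an id in projects. Walk through each task:
  - task 1 (Deploy): project_id=NULL, no match -> dropped
  - task 2 (Optimize): project_id=3 -> matches Epsilon
  - task 3 (Train): project_id=1 -> matches Orion
  - task 4 (Design): project_id=1 -> matches Orion
  - task 5 (Document): project_id=NULL, no match -> dropped
  - task 6 (Audit): project_id=1 -> matches Orion
  - task 7 (Implement): project_id=1 -> matches Orion
So 2 of 7 rows are dropped.

SQL:
SELECT a.name, b.name AS project
FROM tasks a
INNER JOIN projects b ON a.project_id = b.id

Result:
name      | project
----------+--------
Optimize  | Epsilon
Train     | Orion  
Design    | Orion  
Audit     | Orion  
Implement | Orion  


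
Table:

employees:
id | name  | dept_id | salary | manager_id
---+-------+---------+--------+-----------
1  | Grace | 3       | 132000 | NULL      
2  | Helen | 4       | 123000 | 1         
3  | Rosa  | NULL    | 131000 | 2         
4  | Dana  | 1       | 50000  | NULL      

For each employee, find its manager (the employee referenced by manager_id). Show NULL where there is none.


This is a self-join: employees is joined to a second copy of itself, matching each row's manager_id to another row's id. Use LEFT JOIN so rows with manager_id=NULL are kept.
  - employee 1 (Grace): manager_id=NULL -> NULL
  - employee 2 (Helen): manager_id=1 -> Grace
  - employee 3 (Rosa): manager_id=2 -> Helen
  - employee 4 (Dana): manager_id=NULL -> NULL

SQL:
SELECT a.name AS item, b.name AS manager
FROM employees a
LEFT JOIN employees b ON a.manager_id = b.id

Result:
item  | manager
------+--------
Grace | NULL   
Helen | Grace  
Rosa  | Helen  
Dana  | NULL   


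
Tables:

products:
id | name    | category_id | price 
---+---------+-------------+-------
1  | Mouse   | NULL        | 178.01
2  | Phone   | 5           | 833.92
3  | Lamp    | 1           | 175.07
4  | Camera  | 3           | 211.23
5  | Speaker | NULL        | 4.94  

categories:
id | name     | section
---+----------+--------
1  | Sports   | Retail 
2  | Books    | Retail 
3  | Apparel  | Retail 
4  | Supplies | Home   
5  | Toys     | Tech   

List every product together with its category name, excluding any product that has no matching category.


INNER JOIN keeps only products rows whose category_id matches an id in categories. Walk through each product:
  - product 1 (Mouse): category_id=NULL, no match -> dropped
  - product 2 (Phone): category_id=5 -> matches Toys
  - product 3 (Lamp): category_id=1 -> matches Sports
  - product 4 (Camera): category_id=3 -> matches Apparel
  - product 5 (Speaker): category_id=NULL, no match -> dropped
So 2 of 5 rows are dropped.

SQL:
SELECT a.name, b.name AS category
FROM products a
INNER JOIN categories b ON a.category_id = b.id

Result:
name   | category
-------+---------
Phone  | Toys    
Lamp   | Sports  
Camera | Apparel 


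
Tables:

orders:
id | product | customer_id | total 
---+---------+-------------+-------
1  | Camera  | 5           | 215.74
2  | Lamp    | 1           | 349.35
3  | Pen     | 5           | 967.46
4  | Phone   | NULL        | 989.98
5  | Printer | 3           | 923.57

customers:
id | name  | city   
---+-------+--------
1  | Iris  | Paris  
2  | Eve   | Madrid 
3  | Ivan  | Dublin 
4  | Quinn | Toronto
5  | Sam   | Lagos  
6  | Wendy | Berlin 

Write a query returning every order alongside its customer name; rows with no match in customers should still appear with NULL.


LEFT JOIN keeps every row from orders (the left table); where customer_id has no match in customers, the customer columns become NULL. Walk through each order:
  - order 1 (Camera): customer_id=5 -> matches Sam
  - order 2 (Lamp): customer_id=1 -> matches Iris
  - order 3 (Pen): customer_id=5 -> matches Sam
  - order 4 (Phone): customer_id=NULL, no match -> kept with NULL
  - order 5 (Printer): customer_id=3 -> matches Ivan
All 5 rows appear; 1 has NULL customer.

SQL:
SELECT a.product, b.name AS customer
FROM orders a
LEFT JOIN customers b ON a.customer_id = b.id

Result:
product | customer
--------+---------
Camera  | Sam     
Lamp    | Iris    
Pen     | Sam     
Phone   | NULL    
Printer | Ivan    


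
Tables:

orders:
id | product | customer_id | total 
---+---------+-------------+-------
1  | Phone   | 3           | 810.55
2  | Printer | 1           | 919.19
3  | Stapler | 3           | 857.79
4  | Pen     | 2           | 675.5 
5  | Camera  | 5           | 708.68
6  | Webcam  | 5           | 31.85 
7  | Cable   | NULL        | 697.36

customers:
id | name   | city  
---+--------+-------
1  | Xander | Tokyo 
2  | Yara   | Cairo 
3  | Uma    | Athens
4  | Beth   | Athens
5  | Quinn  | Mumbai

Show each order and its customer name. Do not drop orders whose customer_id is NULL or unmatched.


LEFT JOIN keeps every row from orders (the left table); where customer_id has no match in customers, the customer columns become NULL. Walk through each order:
  - order 1 (Phone): customer_id=3 -> matches Uma
  - order 2 (Printer): customer_id=1 -> matches Xander
  - order 3 (Stapler): customer_id=3 -> matches Uma
  - order 4 (Pen): customer_id=2 -> matches Yara
  - order 5 (Camera): customer_id=5 -> matches Quinn
  - order 6 (Webcam): customer_id=5 -> matches Quinn
  - order 7 (Cable): customer_id=NULL, no match -> kept with NULL
All 7 rows appear; 1 has NULL customer.

SQL:
SELECT a.product, b.name AS customer
FROM orders a
LEFT JOIN customers b ON a.customer_id = b.id

Result:
product | customer
--------+---------
Phone   | Uma     
Printer | Xander  
Stapler | Uma     
Pen     | Yara    
Camera  | Quinn   
Webcam  | Quinn   
Cable   | NULL    


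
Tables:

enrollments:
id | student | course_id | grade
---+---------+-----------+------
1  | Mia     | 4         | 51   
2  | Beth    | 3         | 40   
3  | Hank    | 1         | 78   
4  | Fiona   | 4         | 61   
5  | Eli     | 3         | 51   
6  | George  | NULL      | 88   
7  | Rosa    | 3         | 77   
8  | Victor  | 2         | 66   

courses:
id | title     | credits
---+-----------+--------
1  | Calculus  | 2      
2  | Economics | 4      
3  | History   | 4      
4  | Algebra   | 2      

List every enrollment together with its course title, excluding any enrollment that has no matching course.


INNER JOIN keeps only enrollments rows whose course_id matches an id in courses. Walk through each enrollment:
  - enrollment 1 (Mia): course_id=4 -> matches Algebra
  - enrollment 2 (Beth): course_id=3 -> matches History
  - enrollment 3 (Hank): course_id=1 -> matches Calculus
  - enrollment 4 (Fiona): course_id=4 -> matches Algebra
  - enrollment 5 (Eli): course_id=3 -> matches History
  - enrollment 6 (George): course_id=NULL, no match -> dropped
  - enrollment 7 (Rosa): course_id=3 -> matches History
  - enrollment 8 (Victor): course_id=2 -> matches Economics
So 1 of 8 rows is dropped.

SQL:
SELECT a.student, b.title AS course
FROM enrollments a
INNER JOIN courses b ON a.course_id = b.id

Result:
student | course   
--------+----------
Mia     | Algebra  
Beth    | History  
Hank    | Calculus 
Fiona   | Algebra  
Eli     | History  
Rosa    | History  
Victor  | Economics


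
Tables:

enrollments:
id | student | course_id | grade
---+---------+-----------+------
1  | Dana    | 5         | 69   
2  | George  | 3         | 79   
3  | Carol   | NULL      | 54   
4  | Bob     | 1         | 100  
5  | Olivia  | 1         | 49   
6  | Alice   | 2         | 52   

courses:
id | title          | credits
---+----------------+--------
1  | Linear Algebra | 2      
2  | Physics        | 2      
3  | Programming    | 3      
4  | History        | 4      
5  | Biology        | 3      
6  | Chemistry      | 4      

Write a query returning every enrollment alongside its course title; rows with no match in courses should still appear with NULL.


LEFT JOIN keeps every row from enrollments (the left table); where course_id has no match in courses, the course columns become NULL. Walk through each enrollment:
  - enrollment 1 (Dana): course_id=5 -> matches Biology
  - enrollment 2 (George): course_id=3 -> matches Programming
  - enrollment 3 (Carol): course_id=NULL, no match -> kept with NULL
  - enrollment 4 (Bob): course_id=1 -> matches Linear Algebra
  - enrollment 5 (Olivia): course_id=1 -> matches Linear Algebra
  - enrollment 6 (Alice): course_id=2 -> matches Physics
All 6 rows appear; 1 has NULL course.

SQL:
SELECT a.student, b.title AS course
FROM enrollments a
LEFT JOIN courses b ON a.course_id = b.id

Result:
student | course        
--------+---------------
Dana    | Biology       
George  | Programming   
Carol   | NULL          
Bob     | Linear Algebra
Olivia  | Linear Algebra
Alice   | Physics       


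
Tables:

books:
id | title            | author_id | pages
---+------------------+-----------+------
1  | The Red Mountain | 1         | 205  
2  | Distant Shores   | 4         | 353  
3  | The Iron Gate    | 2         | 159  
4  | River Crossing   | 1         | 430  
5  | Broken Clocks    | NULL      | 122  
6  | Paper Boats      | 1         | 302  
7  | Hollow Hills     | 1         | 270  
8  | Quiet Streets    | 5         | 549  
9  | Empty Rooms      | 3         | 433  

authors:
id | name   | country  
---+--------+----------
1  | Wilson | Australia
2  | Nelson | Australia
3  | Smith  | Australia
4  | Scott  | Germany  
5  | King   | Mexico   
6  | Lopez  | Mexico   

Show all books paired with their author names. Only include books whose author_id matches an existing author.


INNER JOIN keeps only books rows whose author_id matches an id in authors. Walk through each book:
  - book 1 (The Red Mountain): author_id=1 -> matches Wilson
  - book 2 (Distant Shores): author_id=4 -> matches Scott
  - book 3 (The Iron Gate): author_id=2 -> matches Nelson
  - book 4 (River Crossing): author_id=1 -> matches Wilson
  - book 5 (Broken Clocks): author_id=NULL, no match -> dropped
  - book 6 (Paper Boats): author_id=1 -> matches Wilson
  - book 7 (Hollow Hills): author_id=1 -> matches Wilson
  - book 8 (Quiet Streets): author_id=5 -> matches King
  - book 9 (Empty Rooms): author_id=3 -> matches Smith
So 1 of 9 rows is dropped.

SQL:
SELECT a.title, b.name AS author
FROM books a
INNER JOIN authors b ON a.author_id = b.id

Result:
title            | author
-----------------+-------
The Red Mountain | Wilson
Distant Shores   | Scott 
The Iron Gate    | Nelson
River Crossing   | Wilson
Paper Boats      | Wilson
Hollow Hills     | Wilson
Quiet Streets    | King  
Empty Rooms      | Smith 


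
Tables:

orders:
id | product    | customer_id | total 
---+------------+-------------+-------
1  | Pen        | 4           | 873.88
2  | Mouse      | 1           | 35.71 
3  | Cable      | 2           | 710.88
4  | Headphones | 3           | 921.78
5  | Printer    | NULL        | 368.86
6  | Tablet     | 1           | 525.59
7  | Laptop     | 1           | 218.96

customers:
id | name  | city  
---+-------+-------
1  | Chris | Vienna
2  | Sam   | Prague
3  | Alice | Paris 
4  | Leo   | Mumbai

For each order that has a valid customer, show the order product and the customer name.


INNER JOIN keeps only orders rows whose customer_id matches an id in customers. Walk through each order:
  - order 1 (Pen): customer_id=4 -> matches Leo
  - order 2 (Mouse): customer_id=1 -> matches Chris
  - order 3 (Cable): customer_id=2 -> matches Sam
  - order 4 (Headphones): customer_id=3 -> matches Alice
  - order 5 (Printer): customer_id=NULL, no match -> dropped
  - order 6 (Tablet): customer_id=1 -> matches Chris
  - order 7 (Laptop): customer_id=1 -> matches Chris
So 1 of 7 rows is dropped.

SQL:
SELECT a.product, b.name AS customer
FROM orders a
INNER JOIN customers b ON a.customer_id = b.id

Result:
product    | customer
-----------+---------
Pen        | Leo     
Mouse      | Chris   
Cable      | Sam     
Headphones | Alice   
Tablet     | Chris   
Laptop     | Chris   


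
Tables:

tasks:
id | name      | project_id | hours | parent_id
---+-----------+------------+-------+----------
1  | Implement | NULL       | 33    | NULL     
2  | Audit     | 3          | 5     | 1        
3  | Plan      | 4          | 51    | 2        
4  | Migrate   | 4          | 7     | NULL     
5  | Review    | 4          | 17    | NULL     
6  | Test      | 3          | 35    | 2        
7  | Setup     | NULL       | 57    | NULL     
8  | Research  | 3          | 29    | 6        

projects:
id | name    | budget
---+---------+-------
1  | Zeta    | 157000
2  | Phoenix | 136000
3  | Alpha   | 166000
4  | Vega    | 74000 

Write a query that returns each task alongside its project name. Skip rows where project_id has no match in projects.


INNER JOIN keeps only tasks rows whose project_id matches an id in projects. Walk through each task:
  - task 1 (Implement): project_id=NULL, no match -> dropped
  - task 2 (Audit): project_id=3 -> matches Alpha
  - task 3 (Plan): project_id=4 -> matches Vega
  - task 4 (Migrate): project_id=4 -> matches Vega
  - task 5 (Review): project_id=4 -> matches Vega
  - task 6 (Test): project_id=3 -> matches Alpha
  - task 7 (Setup): project_id=NULL, no match -> dropped
  - task 8 (Research): project_id=3 -> matches Alpha
So 2 of 8 rows are dropped.

SQL:
SELECT a.name, b.name AS project
FROM tasks a
INNER JOIN projects b ON a.project_id = b.id

Result:
name     | project
---------+--------
Audit    | Alpha  
Plan     | Vega   
Migrate  | Vega   
Review   | Vega   
Test     | Alpha  
Research | Alpha  


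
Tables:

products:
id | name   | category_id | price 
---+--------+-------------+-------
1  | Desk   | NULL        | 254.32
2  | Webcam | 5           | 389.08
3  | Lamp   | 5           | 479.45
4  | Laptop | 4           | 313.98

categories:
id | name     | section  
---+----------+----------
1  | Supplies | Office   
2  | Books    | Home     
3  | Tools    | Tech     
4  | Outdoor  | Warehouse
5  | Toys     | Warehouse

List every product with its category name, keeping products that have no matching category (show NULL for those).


LEFT JOIN keeps every row from products (the left table); where category_id has no match in categories, the category columns become NULL. Walk through each product:
  - product 1 (Desk): category_id=NULL, no match -> kept with NULL
  - product 2 (Webcam): category_id=5 -> matches Toys
  - product 3 (Lamp): category_id=5 -> matches Toys
  - product 4 (Laptop): category_id=4 -> matches Outdoor
All 4 rows appear; 1 has NULL category.

SQL:
SELECT a.name, b.name AS category
FROM products a
LEFT JOIN categories b ON a.category_id = b.id

Result:
name   | category
-------+---------
Desk   | NULL    
Webcam | Toys    
Lamp   | Toys    
Laptop | Outdoor 


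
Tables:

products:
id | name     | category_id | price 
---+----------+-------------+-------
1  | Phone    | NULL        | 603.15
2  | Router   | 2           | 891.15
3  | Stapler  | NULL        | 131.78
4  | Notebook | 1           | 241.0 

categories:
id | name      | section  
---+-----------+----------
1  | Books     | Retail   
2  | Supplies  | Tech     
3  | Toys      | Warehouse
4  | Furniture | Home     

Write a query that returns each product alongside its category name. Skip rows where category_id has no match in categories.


INNER JOIN keeps only products rows whose category_id matches an id in categories. Walk through each product:
  - product 1 (Phone): category_id=NULL, no match -> dropped
  - product 2 (Router): category_id=2 -> matches Supplies
  - product 3 (Stapler): category_id=NULL, no match -> dropped
  - product 4 (Notebook): category_id=1 -> matches Books
So 2 of 4 rows are dropped.

SQL:
SELECT a.name, b.name AS category
FROM products a
INNER JOIN categories b ON a.category_id = b.id

Result:
name     | category
---------+---------
Router   | Supplies
Notebook | Books   


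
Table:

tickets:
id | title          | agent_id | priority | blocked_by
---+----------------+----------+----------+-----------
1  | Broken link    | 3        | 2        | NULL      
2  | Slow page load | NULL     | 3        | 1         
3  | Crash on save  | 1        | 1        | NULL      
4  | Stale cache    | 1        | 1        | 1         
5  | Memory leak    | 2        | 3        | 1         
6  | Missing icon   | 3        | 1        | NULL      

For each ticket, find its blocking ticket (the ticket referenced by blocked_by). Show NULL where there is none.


This is a self-join: tickets is joined to a second copy of itself, matching each row's blocked_by to another row's id. Use LEFT JOIN so rows with blocked_by=NULL are kept.
  - ticket 1 (Broken link): blocked_by=NULL -> NULL
  - ticket 2 (Slow page load): blocked_by=1 -> Broken link
  - ticket 3 (Crash on save): blocked_by=NULL -> NULL
  - ticket 4 (Stale cache): blocked_by=1 -> Broken link
  - ticket 5 (Memory leak): blocked_by=1 -> Broken link
  - ticket 6 (Missing icon): blocked_by=NULL -> NULL

SQL:
SELECT a.title AS item, b.title AS blocked_by
FROM tickets a
LEFT JOIN tickets b ON a.blocked_by = b.id

Result:
item           | blocked_by 
---------------+------------
Broken link    | NULL       
Slow page load | Broken link
Crash on save  | NULL       
Stale cache    | Broken link
Memory leak    | Broken link
Missing icon   | NULL       


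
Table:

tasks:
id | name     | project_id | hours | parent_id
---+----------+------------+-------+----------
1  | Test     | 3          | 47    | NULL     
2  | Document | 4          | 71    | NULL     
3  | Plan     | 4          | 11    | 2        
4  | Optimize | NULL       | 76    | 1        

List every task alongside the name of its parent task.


This is a self-join: tasks is joined to a second copy of itself, matching each row's parent_id to another row's id. Use LEFT JOIN so rows with parent_id=NULL are kept.
  - task 1 (Test): parent_id=NULL -> NULL
  - task 2 (Document): parent_id=NULL -> NULL
  - task 3 (Plan): parent_id=2 -> Document
  - task 4 (Optimize): parent_id=1 -> Test

SQL:
SELECT a.name AS item, b.name AS parent
FROM tasks a
LEFT JOIN tasks b ON a.parent_id = b.id

Result:
item     | parent  
---------+---------
Test     | NULL    
Document | NULL    
Plan     | Document
Optimize | Test    


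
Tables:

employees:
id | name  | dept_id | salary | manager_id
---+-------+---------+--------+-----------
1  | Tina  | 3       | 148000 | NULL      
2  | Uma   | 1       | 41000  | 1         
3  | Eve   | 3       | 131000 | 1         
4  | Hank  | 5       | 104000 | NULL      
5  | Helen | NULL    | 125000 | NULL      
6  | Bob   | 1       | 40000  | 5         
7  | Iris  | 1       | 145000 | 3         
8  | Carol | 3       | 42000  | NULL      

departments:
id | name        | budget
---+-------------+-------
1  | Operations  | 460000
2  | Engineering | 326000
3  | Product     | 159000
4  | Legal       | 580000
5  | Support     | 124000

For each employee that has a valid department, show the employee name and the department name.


INNER JOIN keeps only employees rows whose dept_id matches an id in departments. Walk through each employee:
  - employee 1 (Tina): dept_id=3 -> matches Product
  - employee 2 (Uma): dept_id=1 -> matches Operations
  - employee 3 (Eve): dept_id=3 -> matches Product
  - employee 4 (Hank): dept_id=5 -> matches Support
  - employee 5 (Helen): dept_id=NULL, no match -> dropped
  - employee 6 (Bob): dept_id=1 -> matches Operations
  - employee 7 (Iris): dept_id=1 -> matches Operations
  - employee 8 (Carol): dept_id=3 -> matches Product
So 1 of 8 rows is dropped.

SQL:
SELECT a.name, b.name AS department
FROM employees a
INNER JOIN departments b ON a.dept_id = b.id

Result:
name  | department
------+-----------
Tina  | Product   
Uma   | Operations
Eve   | Product   
Hank  | Support   
Bob   | Operations
Iris  | Operations
Carol | Product   


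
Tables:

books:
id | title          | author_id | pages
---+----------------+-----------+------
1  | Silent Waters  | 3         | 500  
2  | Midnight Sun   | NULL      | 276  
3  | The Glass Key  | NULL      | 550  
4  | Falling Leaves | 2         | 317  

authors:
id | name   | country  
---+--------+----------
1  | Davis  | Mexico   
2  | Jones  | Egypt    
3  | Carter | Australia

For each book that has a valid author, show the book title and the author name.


INNER JOIN keeps only books rows whose author_id matches an id in authors. Walk through each book:
  - book 1 (Silent Waters): author_id=3 -> matches Carter
  - book 2 (Midnight Sun): author_id=NULL, no match -> dropped
  - book 3 (The Glass Key): author_id=NULL, no match -> dropped
  - book 4 (Falling Leaves): author_id=2 -> matches Jones
So 2 of 4 rows are dropped.

SQL:
SELECT a.title, b.name AS author
FROM books a
INNER JOIN authors b ON a.author_id = b.id

Result:
title          | author
---------------+-------
Silent Waters  | Carter
Falling Leaves | Jones 


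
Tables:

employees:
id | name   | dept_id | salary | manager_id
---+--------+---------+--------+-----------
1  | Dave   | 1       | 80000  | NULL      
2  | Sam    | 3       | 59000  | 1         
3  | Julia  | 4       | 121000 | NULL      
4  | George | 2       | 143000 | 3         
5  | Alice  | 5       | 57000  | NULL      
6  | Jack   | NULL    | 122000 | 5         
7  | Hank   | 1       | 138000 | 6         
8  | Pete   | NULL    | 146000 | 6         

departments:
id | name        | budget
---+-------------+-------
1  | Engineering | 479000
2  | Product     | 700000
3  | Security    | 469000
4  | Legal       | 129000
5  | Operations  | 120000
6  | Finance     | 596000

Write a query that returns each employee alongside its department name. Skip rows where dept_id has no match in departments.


INNER JOIN keeps only employees rows whose dept_id matches an id in departments. Walk through each employee:
  - employee 1 (Dave): dept_id=1 -> matches Engineering
  - employee 2 (Sam): dept_id=3 -> matches Security
  - employee 3 (Julia): dept_id=4 -> matches Legal
  - employee 4 (George): dept_id=2 -> matches Product
  - employee 5 (Alice): dept_id=5 -> matches Operations
  - employee 6 (Jack): dept_id=NULL, no match -> dropped
  - employee 7 (Hank): dept_id=1 -> matches Engineering
  - employee 8 (Pete): dept_id=NULL, no match -> dropped
So 2 of 8 rows are dropped.

SQL:
SELECT a.name, b.name AS department
FROM employees a
INNER JOIN departments b ON a.dept_id = b.id

Result:
name   | department 
-------+------------
Dave   | Engineering
Sam    | Security   
Julia  | Legal      
George | Product    
Alice  | Operations 
Hank   | Engineering


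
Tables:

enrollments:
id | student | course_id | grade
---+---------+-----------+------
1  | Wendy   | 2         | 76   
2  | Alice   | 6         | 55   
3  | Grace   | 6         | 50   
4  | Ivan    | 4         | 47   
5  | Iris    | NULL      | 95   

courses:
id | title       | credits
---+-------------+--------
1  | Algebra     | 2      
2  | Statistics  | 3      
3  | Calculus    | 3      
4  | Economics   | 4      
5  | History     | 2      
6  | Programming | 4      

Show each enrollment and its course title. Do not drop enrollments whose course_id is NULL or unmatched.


LEFT JOIN keeps every row from enrollments (the left table); where course_id has no match in courses, the course columns become NULL. Walk through each enrollment:
  - enrollment 1 (Wendy): course_id=2 -> matches Statistics
  - enrollment 2 (Alice): course_id=6 -> matches Programming
  - enrollment 3 (Grace): course_id=6 -> matches Programming
  - enrollment 4 (Ivan): course_id=4 -> matches Economics
  - enrollment 5 (Iris): course_id=NULL, no match -> kept with NULL
All 5 rows appear; 1 has NULL course.

SQL:
SELECT a.student, b.title AS course
FROM enrollments a
LEFT JOIN courses b ON a.course_id = b.id

Result:
student | course     
--------+------------
Wendy   | Statistics 
Alice   | Programming
Grace   | Programming
Ivan    | Economics  
Iris    | NULL       
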